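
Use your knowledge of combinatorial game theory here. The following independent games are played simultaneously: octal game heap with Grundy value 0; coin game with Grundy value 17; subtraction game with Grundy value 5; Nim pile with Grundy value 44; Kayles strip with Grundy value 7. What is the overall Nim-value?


By the Sprague-Grundy theorem, the Grundy value of a sum of games is the XOR of individual Grundy values.
octal game heap: Grundy value = 0. Running XOR: 0 XOR 0 = 0
coin game: Grundy value = 17. Running XOR: 0 XOR 17 = 17
subtraction game: Grundy value = 5. Running XOR: 17 XOR 5 = 20
Nim pile: Grundy value = 44. Running XOR: 20 XOR 44 = 56
Kayles strip: Grundy value = 7. Running XOR: 56 XOR 7 = 63
The combined Grundy value is 63.

63


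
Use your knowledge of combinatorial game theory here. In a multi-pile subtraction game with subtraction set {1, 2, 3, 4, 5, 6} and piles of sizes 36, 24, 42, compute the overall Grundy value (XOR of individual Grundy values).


Subtraction set: {1, 2, 3, 4, 5, 6}
For this subtraction set, G(n) = n mod 7 (period = max + 1 = 7).
Pile 1 (size 36): G(36) = 36 mod 7 = 1
Pile 2 (size 24): G(24) = 24 mod 7 = 3
Pile 3 (size 42): G(42) = 42 mod 7 = 0
Total Grundy value = XOR of all: 1 XOR 3 XOR 0 = 2

2


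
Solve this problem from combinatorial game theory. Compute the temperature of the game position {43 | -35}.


The game is {43 | -35}, a switch {a | b} with numbers a > b.
Cooling {a | b} by t gives {a - t | b + t}, which stops being hot when a - t = b + t, i.e. at t = (a - b)/2. So the temperature of a switch is (a - b)/2.
Temperature = (Left option - Right option) / 2
= (43 - (-35)) / 2
= 78 / 2
= 39

39


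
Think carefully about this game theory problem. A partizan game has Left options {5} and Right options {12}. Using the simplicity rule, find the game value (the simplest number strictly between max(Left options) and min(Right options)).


Left options: {5}, max = 5
Right options: {12}, min = 12
All options are numbers and max(Left) < min(Right), so by the simplicity theorem the value is the simplest (earliest-born) number strictly between 5 and 12.
Integers 6 through 11 all lie strictly between 5 and 12.
Among integers, the simplest (lowest birthday = smallest |n|; 0 is born on day 0, +-n on day n) is 6.
No non-integer in the interval can be simpler: if x is a non-integer in the interval, then floor(x) or ceil(x) also lies in the interval (the interval contains an integer), and both are proper prefixes of x's sign expansion, i.e. born earlier. So the game value is 6.
Game value = 6

6


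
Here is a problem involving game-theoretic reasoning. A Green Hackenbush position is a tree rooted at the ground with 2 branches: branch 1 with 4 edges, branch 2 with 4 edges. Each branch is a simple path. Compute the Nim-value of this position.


The tree has 2 branches from the ground vertex.
In Green Hackenbush, the Nim-value of a simple path of length k is k.
Branch 1: length 4, Nim-value = 4
Branch 2: length 4, Nim-value = 4
Total Nim-value = XOR of all branch values:
0 XOR 4 = 4
4 XOR 4 = 0
Nim-value of the tree = 0

0


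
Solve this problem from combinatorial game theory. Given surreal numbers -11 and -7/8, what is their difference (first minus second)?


x = -11, y = -7/8
Converting to common denominator: 8
x = -88/8, y = -7/8
x - y = -11 - -7/8 = -81/8

-81/8


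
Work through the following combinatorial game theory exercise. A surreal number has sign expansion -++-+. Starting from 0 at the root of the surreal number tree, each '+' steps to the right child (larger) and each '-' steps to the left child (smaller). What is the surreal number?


Sign expansion: -++-+
Rule: track bounds (lo, hi), initially (-inf, +inf). On '+', the current value becomes lo and we move to the simplest number in (value, hi): value + 1 if hi = +inf, otherwise the midpoint (value + hi)/2. On '-', the current value becomes hi and we move to value - 1 if lo = -inf, otherwise the midpoint (lo + value)/2.
Start at 0.
Step 1: sign = -, move left. Bounds: (-inf, 0). Value = -1
Step 2: sign = +, move right. Bounds: (-1, 0). Value = -1/2
Step 3: sign = +, move right. Bounds: (-1/2, 0). Value = -1/4
Step 4: sign = -, move left. Bounds: (-1/2, -1/4). Value = -3/8
Step 5: sign = +, move right. Bounds: (-3/8, -1/4). Value = -5/16
The surreal number with sign expansion -++-+ is -5/16.

-5/16


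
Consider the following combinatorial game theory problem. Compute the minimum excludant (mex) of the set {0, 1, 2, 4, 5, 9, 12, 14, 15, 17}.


Set = {0, 1, 2, 4, 5, 9, 12, 14, 15, 17}
0 is in the set.
1 is in the set.
2 is in the set.
3 is NOT in the set. This is the mex.
mex = 3

3


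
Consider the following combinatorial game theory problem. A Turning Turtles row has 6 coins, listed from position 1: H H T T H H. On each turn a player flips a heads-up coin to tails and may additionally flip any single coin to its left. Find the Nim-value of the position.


Coins: H H T T H H
Key fact: a single head at position k behaves exactly like a Nim heap of size k (turning it to T and optionally flipping a coin at j < k corresponds to moving the heap from k to j, or to 0), and heads combine as a disjunctive sum (two heads at the same place would cancel, matching j XOR j = 0). So the Nim-value is the XOR of the 1-indexed positions of the heads.
Face-up positions (1-indexed): [1, 2, 5, 6]
XOR 0 with 1: 0 XOR 1 = 1
XOR 1 with 2: 1 XOR 2 = 3
XOR 3 with 5: 3 XOR 5 = 6
XOR 6 with 6: 6 XOR 6 = 0
Nim-value = 0

0


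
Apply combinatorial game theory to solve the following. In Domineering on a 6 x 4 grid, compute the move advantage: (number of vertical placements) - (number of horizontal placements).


Board is 6 x 4 (rows x cols).
Left (vertical) placements: (rows-1) * cols = 5 * 4 = 20
Right (horizontal) placements: rows * (cols-1) = 6 * 3 = 18
Advantage = Left - Right = 20 - 18 = 2

2


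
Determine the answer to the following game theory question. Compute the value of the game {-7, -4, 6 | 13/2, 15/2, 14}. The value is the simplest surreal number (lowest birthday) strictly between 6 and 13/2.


Left options: {-7, -4, 6}, max = 6
Right options: {13/2, 15/2, 14}, min = 13/2
All options are numbers and max(Left) < min(Right), so by the simplicity theorem the value is the simplest (earliest-born) number strictly between 6 and 13/2.
No integer lies strictly between 6 and 13/2, so the value is the dyadic rational m/2^k in the interval with the smallest k (then m odd); search k = 1, 2, ...:
Denominator 2: no odd multiple of 1/2 lies strictly between 6 and 13/2.
Denominator 4: 25/4 lies strictly between 6 and 13/2 -- found.
The simplest number in the interval is 25/4.
Game value = 25/4

25/4


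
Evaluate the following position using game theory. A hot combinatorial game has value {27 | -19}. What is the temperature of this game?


The game is {27 | -19}, a switch {a | b} with numbers a > b.
Cooling {a | b} by t gives {a - t | b + t}, which stops being hot when a - t = b + t, i.e. at t = (a - b)/2. So the temperature of a switch is (a - b)/2.
Temperature = (Left option - Right option) / 2
= (27 - (-19)) / 2
= 46 / 2
= 23

23


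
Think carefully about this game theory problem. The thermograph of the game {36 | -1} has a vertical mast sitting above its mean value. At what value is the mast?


Game = {36 | -1}, a switch {a | b} with numbers a > b.
Its thermograph has left wall a - t and right wall b + t, which meet at t = (a - b)/2, where both equal (a + b)/2. So the mast (mean value) is at (a + b)/2.
Mean = (36 + (-1))/2 = 35/2 = 35/2

35/2


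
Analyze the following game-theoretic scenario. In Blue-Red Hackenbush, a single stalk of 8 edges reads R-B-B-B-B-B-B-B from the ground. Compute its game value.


Edges (from ground): R-B-B-B-B-B-B-B
By Berlekamp's sign-expansion rule, a Blue-Red Hackenbush stalk has the value of the surreal number whose sign sequence is the edge sequence with B -> + and R -> -.
Sign sequence: -+++++++
Trace the sign expansion in the surreal number tree, starting from 0:
Edge 1: R (sign -) -> bounds (-inf, 0), value = -1
Edge 2: B (sign +) -> bounds (-1, 0), value = -1/2
Edge 3: B (sign +) -> bounds (-1/2, 0), value = -1/4
Edge 4: B (sign +) -> bounds (-1/4, 0), value = -1/8
Edge 5: B (sign +) -> bounds (-1/8, 0), value = -1/16
Edge 6: B (sign +) -> bounds (-1/16, 0), value = -1/32
Edge 7: B (sign +) -> bounds (-1/32, 0), value = -1/64
Edge 8: B (sign +) -> bounds (-1/64, 0), value = -1/128
Game value = -1/128

-1/128


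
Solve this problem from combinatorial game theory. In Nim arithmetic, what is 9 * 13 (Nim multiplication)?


Nim multiplication is bilinear over XOR: (u XOR v) * w = (u*w) XOR (v*w).
So we split each operand into its bit components and XOR the pairwise Nim products.
9 = 1 + 8 (as XOR of powers of 2).
13 = 1 + 4 + 8 (as XOR of powers of 2).
Using the standard Nim-product table on single bits:
  2*2 = 3,   2*4 = 8,   2*8 = 12,
  4*4 = 6,   4*8 = 11,  8*8 = 13,
and  1*x = x (identity), k*l = l*k (commutative).
Pairwise Nim products:
  1 * 1 = 1
  1 * 4 = 4
  1 * 8 = 8
  8 * 1 = 8
  8 * 4 = 11
  8 * 8 = 13
XOR them: 1 XOR 4 XOR 8 XOR 8 XOR 11 XOR 13 = 3.
Result: 9 * 13 = 3 (in Nim).

3


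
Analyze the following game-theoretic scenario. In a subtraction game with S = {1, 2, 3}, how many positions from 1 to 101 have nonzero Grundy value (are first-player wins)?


Subtraction set S = {1, 2, 3}, so G(n) = n mod 4.
G(n) = 0 when n is a multiple of 4.
Multiples of 4 in [1, 101]: 25
N-positions (nonzero Grundy) = 101 - 25 = 76

76


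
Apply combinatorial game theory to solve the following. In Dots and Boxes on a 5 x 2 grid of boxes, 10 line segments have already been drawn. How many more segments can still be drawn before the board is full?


Grid: 5 x 2 boxes, i.e. 6 rows and 3 columns of dots.
Horizontal edges: (rows + 1) * cols = 6 * 2 = 12
Vertical edges: rows * (cols + 1) = 5 * 3 = 15
Total edges: 12 + 15 = 27
Edges drawn: 10
Remaining: 27 - 10 = 17

17


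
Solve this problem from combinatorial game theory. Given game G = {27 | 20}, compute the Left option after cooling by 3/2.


Original game: {27 | 20} (a switch {a | b} with a > b).
Cooling by t (for t below the temperature (a - b)/2 = 7/2) taxes each move by t: {a | b} cooled by t is {a - t | b + t}.
Cooling amount: t = 3/2
Cooled Left option: 27 - 3/2 = 51/2
Cooled Right option: 20 + 3/2 = 43/2
Cooled game: {51/2 | 43/2}
Left option = 51/2

51/2


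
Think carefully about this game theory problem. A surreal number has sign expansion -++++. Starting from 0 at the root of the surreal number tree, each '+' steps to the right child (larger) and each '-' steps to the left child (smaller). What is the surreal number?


Sign expansion: -++++
Rule: track bounds (lo, hi), initially (-inf, +inf). On '+', the current value becomes lo and we move to the simplest number in (value, hi): value + 1 if hi = +inf, otherwise the midpoint (value + hi)/2. On '-', the current value becomes hi and we move to value - 1 if lo = -inf, otherwise the midpoint (lo + value)/2.
Start at 0.
Step 1: sign = -, move left. Bounds: (-inf, 0). Value = -1
Step 2: sign = +, move right. Bounds: (-1, 0). Value = -1/2
Step 3: sign = +, move right. Bounds: (-1/2, 0). Value = -1/4
Step 4: sign = +, move right. Bounds: (-1/4, 0). Value = -1/8
Step 5: sign = +, move right. Bounds: (-1/8, 0). Value = -1/16
The surreal number with sign expansion -++++ is -1/16.

-1/16


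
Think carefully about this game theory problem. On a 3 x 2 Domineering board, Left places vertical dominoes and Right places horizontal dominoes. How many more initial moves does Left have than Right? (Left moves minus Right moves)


Board is 3 x 2 (rows x cols).
Left (vertical) placements: (rows-1) * cols = 2 * 2 = 4
Right (horizontal) placements: rows * (cols-1) = 3 * 1 = 3
Advantage = Left - Right = 4 - 3 = 1

1


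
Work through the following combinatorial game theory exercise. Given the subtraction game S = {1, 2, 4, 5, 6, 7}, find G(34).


The subtraction set is S = {1, 2, 4, 5, 6, 7}.
G(k) = mex{ G(k - s) : s in S, s <= k }. We compute iteratively: G(0) = 0.
G(1) = mex({0}) = 1
G(2) = mex({0, 1}) = 2
G(3) = mex({1, 2}) = 0
G(4) = mex({0, 2}) = 1
G(5) = mex({0, 1}) = 2
G(6) = mex({0, 1, 2}) = 3
G(7) = mex({0, 1, 2, 3}) = 4
G(8) = mex({0, 1, 2, 3, 4}) = 5
G(9) = mex({0, 1, 2, 4, 5}) = 3
G(10) = mex({0, 1, 2, 3, 5}) = 4
G(11) = mex({1, 2, 3, 4}) = 0
G(12) = mex({0, 2, 3, 4, 5}) = 1
G(13) = mex({0, 1, 3, 4, 5}) = 2
G(14) = mex({1, 2, 3, 4, 5}) = 0
G(15) = mex({0, 2, 3, 4, 5}) = 1
G(16) = mex({0, 1, 3, 4}) = 2
G(17) = mex({0, 1, 2, 4}) = 3
Observe that G(11)..G(17) = 0, 1, 2, 0, 1, 2, 3 repeats G(0)..G(6) = 0, 1, 2, 0, 1, 2, 3.
For k >= max(S) = 7, G(k) is determined by the previous 7 values G(k-7)..G(k-1); a window of 7 consecutive values has recurred shifted by 11, so by induction G(k + 11) = G(k) for all k >= 0: the sequence is periodic from the start with period 11.
One period: G(0..10) = 0, 1, 2, 0, 1, 2, 3, 4, 5, 3, 4.
34 mod 11 = 1, so G(34) = G(1) = 1.

1


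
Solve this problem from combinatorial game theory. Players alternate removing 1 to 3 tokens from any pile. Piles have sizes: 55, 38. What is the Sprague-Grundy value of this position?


Subtraction set: {1, 2, 3}
For this subtraction set, G(n) = n mod 4 (period = max + 1 = 4).
Pile 1 (size 55): G(55) = 55 mod 4 = 3
Pile 2 (size 38): G(38) = 38 mod 4 = 2
Total Grundy value = XOR of all: 3 XOR 2 = 1

1


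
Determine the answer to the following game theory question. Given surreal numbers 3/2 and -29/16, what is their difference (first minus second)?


x = 3/2, y = -29/16
Converting to common denominator: 16
x = 24/16, y = -29/16
x - y = 3/2 - -29/16 = 53/16

53/16


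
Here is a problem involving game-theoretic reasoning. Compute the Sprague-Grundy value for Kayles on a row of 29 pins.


Kayles: a move removes 1 or 2 adjacent pins from a contiguous row.
Removing pins from a row of k leaves two independent rows (a, b) with a + b = k - 1 (one pin) or a + b = k - 2 (two pins); an end removal gives a = 0.
By Sprague-Grundy, G(k) = mex{ G(a) XOR G(b) } over all these splits. G(0) = 0.
G(1): splits (0,0):0^0=0 -> mex({0}) = 1
G(2): splits (0,1):0^1=1 (0,0):0^0=0 -> mex({0, 1}) = 2
G(3): splits (0,2):0^2=2 (1,1):1^1=0 (0,1):0^1=1 -> mex({0, 1, 2}) = 3
G(4): splits (0,3):0^3=3 (1,2):1^2=3 (0,2):0^2=2 (1,1):1^1=0 -> mex({0, 2, 3}) = 1
G(5): splits (0,4):0^1=1 (1,3):1^3=2 (2,2):2^2=0 (0,3):0^3=3 (1,2):1^2=3 -> mex({0, 1, 2, 3}) = 4
G(6) = mex({0, 1, 2, 4}) = 3
G(7) = mex({0, 1, 3, 4, 5}) = 2
G(8) = mex({0, 2, 3, 5, 6}) = 1
G(9) = mex({0, 1, 2, 3, 6, 7}) = 4
G(10) = mex({0, 1, 3, 4, 5, 7}) = 2
G(11) = mex({0, 1, 2, 3, 4, 5}) = 6
G(12) = mex({0, 1, 2, 3, 5, 6, 7}) = 4
G(13) = mex({0, 2, 3, 4, 6, 7}) = 1
G(14) = mex({0, 1, 4, 5, 6, 7}) = 2
G(15) = mex({0, 1, 2, 3, 4, 5, 6}) = 7
G(16) = mex({0, 2, 3, 5, 6, 7}) = 1
G(17) = mex({0, 1, 2, 3, 5, 6, 7}) = 4
G(18) = mex({0, 1, 2, 4, 5, 6}) = 3
G(19) = mex({0, 1, 3, 4, 5, 7}) = 2
G(20) = mex({0, 2, 3, 4, 5, 6, 7}) = 1
G(21) = mex({0, 1, 2, 3, 5, 6, 7}) = 4
G(22) = mex({0, 1, 2, 3, 4, 5, 7}) = 6
G(23) = mex({0, 1, 2, 3, 4, 5, 6}) = 7
G(24) = mex({0, 1, 2, 3, 5, 6, 7}) = 4
G(25) = mex({0, 2, 3, 4, 6, 7}) = 1
G(26) = mex({0, 1, 3, 4, 5, 6, 7}) = 2
G(27) = mex({0, 1, 2, 3, 4, 5, 6, 7}) = 8
G(28) = mex({0, 1, 2, 3, 4, 6, 7, 8}) = 5
G(29) = mex({0, 1, 2, 3, 5, 6, 7, 8, 9}) = 4
Therefore G(29) = 4.

4


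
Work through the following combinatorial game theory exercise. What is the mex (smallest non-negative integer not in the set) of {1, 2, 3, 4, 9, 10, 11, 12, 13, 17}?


Set = {1, 2, 3, 4, 9, 10, 11, 12, 13, 17}
0 is NOT in the set. This is the mex.
mex = 0

0


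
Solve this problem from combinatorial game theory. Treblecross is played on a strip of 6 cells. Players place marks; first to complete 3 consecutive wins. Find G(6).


Treblecross: place X on empty cells; 3-in-a-row wins.
Playing within two cells of an existing X lets the opponent win at once, so sensible play treats the cells i-2..i+2 around each X as dead. The player left with no safe cell loses, so this is a normal-play take-away game on strips of safe cells.
Placing X at cell i (0-indexed) of a strip of k safe cells leaves independent strips of sizes max(0, i-2) and max(0, k-i-3). Hence G(k) = mex{ G(max(0,i-2)) XOR G(max(0,k-i-3)) : 0 <= i < k }, with G(0) = 0.
G(1): splits (0,0):0^0=0 -> mex({0}) = 1
G(2): splits (0,0):0^0=0 -> mex({0}) = 1
G(3): splits (0,0):0^0=0 -> mex({0}) = 1
G(4): splits (0,1):0^1=1 (0,0):0^0=0 -> mex({0, 1}) = 2
G(5): splits (0,2):0^1=1 (0,1):0^1=1 (0,0):0^0=0 -> mex({0, 1}) = 2
G(6) = mex({1}) = 0
Therefore G(6) = 0.

0


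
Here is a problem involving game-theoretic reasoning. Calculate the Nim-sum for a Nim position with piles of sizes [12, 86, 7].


We need the XOR (exclusive or) of all pile sizes.
After XOR-ing pile 1 (size 12): 0 XOR 12 = 12
After XOR-ing pile 2 (size 86): 12 XOR 86 = 90
After XOR-ing pile 3 (size 7): 90 XOR 7 = 93
The Nim-value of this position is 93.

93


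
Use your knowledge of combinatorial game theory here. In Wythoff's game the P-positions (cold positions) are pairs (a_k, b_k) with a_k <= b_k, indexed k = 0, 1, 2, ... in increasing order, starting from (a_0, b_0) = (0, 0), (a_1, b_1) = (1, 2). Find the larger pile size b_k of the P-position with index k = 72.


By Wythoff's theorem, a_k = floor(k * phi) and b_k = floor(k * phi^2) = a_k + k, where phi = (1 + sqrt(5))/2 is the golden ratio.
phi = (1 + sqrt(5))/2 = 1.618034
phi^2 = phi + 1 = 2.618034
k = 72
k * phi^2 = 72 * 2.618034 = 188.498447
b_72 = floor(k * phi^2) = 188 (check: a_72 + k = 116 + 72 = 188)

188


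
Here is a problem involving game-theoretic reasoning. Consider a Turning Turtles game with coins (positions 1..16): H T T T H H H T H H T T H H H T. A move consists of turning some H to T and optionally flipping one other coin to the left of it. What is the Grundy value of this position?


Coins: H T T T H H H T H H T T H H H T
Key fact: a single head at position k behaves exactly like a Nim heap of size k (turning it to T and optionally flipping a coin at j < k corresponds to moving the heap from k to j, or to 0), and heads combine as a disjunctive sum (two heads at the same place would cancel, matching j XOR j = 0). So the Nim-value is the XOR of the 1-indexed positions of the heads.
Face-up positions (1-indexed): [1, 5, 6, 7, 9, 10, 13, 14, 15]
XOR 0 with 1: 0 XOR 1 = 1
XOR 1 with 5: 1 XOR 5 = 4
XOR 4 with 6: 4 XOR 6 = 2
XOR 2 with 7: 2 XOR 7 = 5
XOR 5 with 9: 5 XOR 9 = 12
XOR 12 with 10: 12 XOR 10 = 6
XOR 6 with 13: 6 XOR 13 = 11
XOR 11 with 14: 11 XOR 14 = 5
XOR 5 with 15: 5 XOR 15 = 10
Nim-value = 10

10


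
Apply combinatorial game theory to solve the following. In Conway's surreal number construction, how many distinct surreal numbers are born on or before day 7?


Day 0: {|} = 0 is born. Count = 1.
Day n: the number of surreal numbers born by day n is 2^(n+1) - 1.
By day 0: 2^1 - 1 = 1
By day 1: 2^2 - 1 = 3
By day 2: 2^3 - 1 = 7
By day 3: 2^4 - 1 = 15
By day 4: 2^5 - 1 = 31
By day 5: 2^6 - 1 = 63
By day 6: 2^7 - 1 = 127
By day 7: 2^8 - 1 = 255
By day 7: 255 surreal numbers.

255


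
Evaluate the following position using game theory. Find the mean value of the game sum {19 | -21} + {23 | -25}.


G1 = {19 | -21}, G2 = {23 | -25}
Each is a switch {a | b} with numbers a > b; its mean value is (a + b)/2, and mean value is additive over game sums: m(G1 + G2) = m(G1) + m(G2).
Mean of G1 = (19 + (-21))/2 = -2/2 = -1
Mean of G2 = (23 + (-25))/2 = -2/2 = -1
Mean of G1 + G2 = -1 + -1 = -2

-2


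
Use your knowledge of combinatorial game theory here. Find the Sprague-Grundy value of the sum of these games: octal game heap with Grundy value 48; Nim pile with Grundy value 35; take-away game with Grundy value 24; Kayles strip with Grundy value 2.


By the Sprague-Grundy theorem, the Grundy value of a sum of games is the XOR of individual Grundy values.
octal game heap: Grundy value = 48. Running XOR: 0 XOR 48 = 48
Nim pile: Grundy value = 35. Running XOR: 48 XOR 35 = 19
take-away game: Grundy value = 24. Running XOR: 19 XOR 24 = 11
Kayles strip: Grundy value = 2. Running XOR: 11 XOR 2 = 9
The combined Grundy value is 9.

9


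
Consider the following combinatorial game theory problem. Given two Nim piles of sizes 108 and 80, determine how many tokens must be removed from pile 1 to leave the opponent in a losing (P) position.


Piles: 108 and 80
Current XOR: 108 XOR 80 = 60 (non-zero, so this is an N-position).
To make the XOR zero, we need to find a move that balances the piles.
For pile 1 (size 108): target = 108 XOR 60 = 80
We reduce pile 1 from 108 to 80.
Tokens removed: 108 - 80 = 28
Verification: 80 XOR 80 = 0

28


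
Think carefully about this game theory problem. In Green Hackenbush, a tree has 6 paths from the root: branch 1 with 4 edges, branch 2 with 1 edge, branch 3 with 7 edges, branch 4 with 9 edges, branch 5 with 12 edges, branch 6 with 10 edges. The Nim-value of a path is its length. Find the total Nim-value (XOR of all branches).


The tree has 6 branches from the ground vertex.
In Green Hackenbush, the Nim-value of a simple path of length k is k.
Branch 1: length 4, Nim-value = 4
Branch 2: length 1, Nim-value = 1
Branch 3: length 7, Nim-value = 7
Branch 4: length 9, Nim-value = 9
Branch 5: length 12, Nim-value = 12
Branch 6: length 10, Nim-value = 10
Total Nim-value = XOR of all branch values:
0 XOR 4 = 4
4 XOR 1 = 5
5 XOR 7 = 2
2 XOR 9 = 11
11 XOR 12 = 7
7 XOR 10 = 13
Nim-value of the tree = 13

13


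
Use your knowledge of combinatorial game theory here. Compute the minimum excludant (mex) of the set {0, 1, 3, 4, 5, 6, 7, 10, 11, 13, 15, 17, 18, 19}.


Set = {0, 1, 3, 4, 5, 6, 7, 10, 11, 13, 15, 17, 18, 19}
0 is in the set.
1 is in the set.
2 is NOT in the set. This is the mex.
mex = 2

2


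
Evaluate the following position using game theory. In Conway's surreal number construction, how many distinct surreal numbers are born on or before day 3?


Day 0: {|} = 0 is born. Count = 1.
Day n: the number of surreal numbers born by day n is 2^(n+1) - 1.
By day 0: 2^1 - 1 = 1
By day 1: 2^2 - 1 = 3
By day 2: 2^3 - 1 = 7
By day 3: 2^4 - 1 = 15
By day 3: 15 surreal numbers.

15


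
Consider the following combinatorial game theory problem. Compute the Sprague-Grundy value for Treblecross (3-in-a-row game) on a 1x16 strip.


Treblecross: place X on empty cells; 3-in-a-row wins.
Playing within two cells of an existing X lets the opponent win at once, so sensible play treats the cells i-2..i+2 around each X as dead. The player left with no safe cell loses, so this is a normal-play take-away game on strips of safe cells.
Placing X at cell i (0-indexed) of a strip of k safe cells leaves independent strips of sizes max(0, i-2) and max(0, k-i-3). Hence G(k) = mex{ G(max(0,i-2)) XOR G(max(0,k-i-3)) : 0 <= i < k }, with G(0) = 0.
G(1): splits (0,0):0^0=0 -> mex({0}) = 1
G(2): splits (0,0):0^0=0 -> mex({0}) = 1
G(3): splits (0,0):0^0=0 -> mex({0}) = 1
G(4): splits (0,1):0^1=1 (0,0):0^0=0 -> mex({0, 1}) = 2
G(5): splits (0,2):0^1=1 (0,1):0^1=1 (0,0):0^0=0 -> mex({0, 1}) = 2
G(6) = mex({1}) = 0
G(7) = mex({0, 1, 2}) = 3
G(8) = mex({0, 1, 2}) = 3
G(9) = mex({0, 2}) = 1
G(10) = mex({0, 2, 3}) = 1
G(11) = mex({0, 3}) = 1
G(12) = mex({1, 3}) = 0
G(13) = mex({0, 1, 2, 3}) = 4
G(14) = mex({0, 1, 2}) = 3
G(15) = mex({0, 1, 2}) = 3
G(16) = mex({0, 1, 2, 4}) = 3
Therefore G(16) = 3.

3


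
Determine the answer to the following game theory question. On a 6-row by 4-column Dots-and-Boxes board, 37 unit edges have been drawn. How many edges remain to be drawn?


Grid: 6 x 4 boxes, i.e. 7 rows and 5 columns of dots.
Horizontal edges: (rows + 1) * cols = 7 * 4 = 28
Vertical edges: rows * (cols + 1) = 6 * 5 = 30
Total edges: 28 + 30 = 58
Edges drawn: 37
Remaining: 58 - 37 = 21

21


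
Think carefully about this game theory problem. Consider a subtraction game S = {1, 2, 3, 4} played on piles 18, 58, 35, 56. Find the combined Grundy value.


Subtraction set: {1, 2, 3, 4}
For this subtraction set, G(n) = n mod 5 (period = max + 1 = 5).
Pile 1 (size 18): G(18) = 18 mod 5 = 3
Pile 2 (size 58): G(58) = 58 mod 5 = 3
Pile 3 (size 35): G(35) = 35 mod 5 = 0
Pile 4 (size 56): G(56) = 56 mod 5 = 1
Total Grundy value = XOR of all: 3 XOR 3 XOR 0 XOR 1 = 1

1


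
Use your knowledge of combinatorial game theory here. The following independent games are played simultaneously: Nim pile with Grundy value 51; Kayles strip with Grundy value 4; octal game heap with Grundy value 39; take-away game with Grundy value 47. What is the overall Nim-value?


By the Sprague-Grundy theorem, the Grundy value of a sum of games is the XOR of individual Grundy values.
Nim pile: Grundy value = 51. Running XOR: 0 XOR 51 = 51
Kayles strip: Grundy value = 4. Running XOR: 51 XOR 4 = 55
octal game heap: Grundy value = 39. Running XOR: 55 XOR 39 = 16
take-away game: Grundy value = 47. Running XOR: 16 XOR 47 = 63
The combined Grundy value is 63.

63


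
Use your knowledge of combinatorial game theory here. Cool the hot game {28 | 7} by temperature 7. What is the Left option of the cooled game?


Original game: {28 | 7} (a switch {a | b} with a > b).
Cooling by t (for t below the temperature (a - b)/2 = 21/2) taxes each move by t: {a | b} cooled by t is {a - t | b + t}.
Cooling amount: t = 7
Cooled Left option: 28 - 7 = 21
Cooled Right option: 7 + 7 = 14
Cooled game: {21 | 14}
Left option = 21

21


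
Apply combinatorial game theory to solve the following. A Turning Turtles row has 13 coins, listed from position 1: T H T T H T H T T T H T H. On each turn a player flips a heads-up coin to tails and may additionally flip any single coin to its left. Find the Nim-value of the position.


Coins: T H T T H T H T T T H T H
Key fact: a single head at position k behaves exactly like a Nim heap of size k (turning it to T and optionally flipping a coin at j < k corresponds to moving the heap from k to j, or to 0), and heads combine as a disjunctive sum (two heads at the same place would cancel, matching j XOR j = 0). So the Nim-value is the XOR of the 1-indexed positions of the heads.
Face-up positions (1-indexed): [2, 5, 7, 11, 13]
XOR 0 with 2: 0 XOR 2 = 2
XOR 2 with 5: 2 XOR 5 = 7
XOR 7 with 7: 7 XOR 7 = 0
XOR 0 with 11: 0 XOR 11 = 11
XOR 11 with 13: 11 XOR 13 = 6
Nim-value = 6

6


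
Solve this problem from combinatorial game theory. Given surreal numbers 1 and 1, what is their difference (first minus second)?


x = 1, y = 1
x - y = 1 - 1 = 0

0


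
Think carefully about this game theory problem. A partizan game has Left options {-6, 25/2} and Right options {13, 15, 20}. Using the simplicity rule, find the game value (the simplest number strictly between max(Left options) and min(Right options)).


Left options: {-6, 25/2}, max = 25/2
Right options: {13, 15, 20}, min = 13
All options are numbers and max(Left) < min(Right), so by the simplicity theorem the value is the simplest (earliest-born) number strictly between 25/2 and 13.
No integer lies strictly between 25/2 and 13, so the value is the dyadic rational m/2^k in the interval with the smallest k (then m odd); search k = 1, 2, ...:
Denominator 2: no odd multiple of 1/2 lies strictly between 25/2 and 13.
Denominator 4: 51/4 lies strictly between 25/2 and 13 -- found.
The simplest number in the interval is 51/4.
Game value = 51/4

51/4


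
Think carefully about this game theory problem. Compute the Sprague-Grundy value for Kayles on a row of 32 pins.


Kayles: a move removes 1 or 2 adjacent pins from a contiguous row.
Removing pins from a row of k leaves two independent rows (a, b) with a + b = k - 1 (one pin) or a + b = k - 2 (two pins); an end removal gives a = 0.
By Sprague-Grundy, G(k) = mex{ G(a) XOR G(b) } over all these splits. G(0) = 0.
G(1): splits (0,0):0^0=0 -> mex({0}) = 1
G(2): splits (0,1):0^1=1 (0,0):0^0=0 -> mex({0, 1}) = 2
G(3): splits (0,2):0^2=2 (1,1):1^1=0 (0,1):0^1=1 -> mex({0, 1, 2}) = 3
G(4): splits (0,3):0^3=3 (1,2):1^2=3 (0,2):0^2=2 (1,1):1^1=0 -> mex({0, 2, 3}) = 1
G(5): splits (0,4):0^1=1 (1,3):1^3=2 (2,2):2^2=0 (0,3):0^3=3 (1,2):1^2=3 -> mex({0, 1, 2, 3}) = 4
G(6) = mex({0, 1, 2, 4}) = 3
G(7) = mex({0, 1, 3, 4, 5}) = 2
G(8) = mex({0, 2, 3, 5, 6}) = 1
G(9) = mex({0, 1, 2, 3, 6, 7}) = 4
G(10) = mex({0, 1, 3, 4, 5, 7}) = 2
G(11) = mex({0, 1, 2, 3, 4, 5}) = 6
G(12) = mex({0, 1, 2, 3, 5, 6, 7}) = 4
G(13) = mex({0, 2, 3, 4, 6, 7}) = 1
G(14) = mex({0, 1, 4, 5, 6, 7}) = 2
G(15) = mex({0, 1, 2, 3, 4, 5, 6}) = 7
G(16) = mex({0, 2, 3, 5, 6, 7}) = 1
G(17) = mex({0, 1, 2, 3, 5, 6, 7}) = 4
G(18) = mex({0, 1, 2, 4, 5, 6}) = 3
G(19) = mex({0, 1, 3, 4, 5, 7}) = 2
G(20) = mex({0, 2, 3, 4, 5, 6, 7}) = 1
G(21) = mex({0, 1, 2, 3, 5, 6, 7}) = 4
G(22) = mex({0, 1, 2, 3, 4, 5, 7}) = 6
G(23) = mex({0, 1, 2, 3, 4, 5, 6}) = 7
G(24) = mex({0, 1, 2, 3, 5, 6, 7}) = 4
G(25) = mex({0, 2, 3, 4, 6, 7}) = 1
G(26) = mex({0, 1, 3, 4, 5, 6, 7}) = 2
G(27) = mex({0, 1, 2, 3, 4, 5, 6, 7}) = 8
G(28) = mex({0, 1, 2, 3, 4, 6, 7, 8}) = 5
G(29) = mex({0, 1, 2, 3, 5, 6, 7, 8, 9}) = 4
G(30) = mex({0, 1, 2, 3, 4, 5, 6, 9, 10}) = 7
G(31) = mex({0, 1, 3, 4, 5, 7, 10, 11}) = 2
G(32) = mex({0, 2, 3, 4, 5, 6, 7, 9, 11}) = 1
Therefore G(32) = 1.

1


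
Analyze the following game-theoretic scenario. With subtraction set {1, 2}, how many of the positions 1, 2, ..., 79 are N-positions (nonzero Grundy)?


Subtraction set S = {1, 2}, so G(n) = n mod 3.
G(n) = 0 when n is a multiple of 3.
Multiples of 3 in [1, 79]: 26
N-positions (nonzero Grundy) = 79 - 26 = 53

53


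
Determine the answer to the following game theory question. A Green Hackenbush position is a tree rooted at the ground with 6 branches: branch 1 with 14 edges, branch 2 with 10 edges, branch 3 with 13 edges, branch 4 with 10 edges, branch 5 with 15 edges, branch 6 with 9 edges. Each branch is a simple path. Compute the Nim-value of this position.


The tree has 6 branches from the ground vertex.
In Green Hackenbush, the Nim-value of a simple path of length k is k.
Branch 1: length 14, Nim-value = 14
Branch 2: length 10, Nim-value = 10
Branch 3: length 13, Nim-value = 13
Branch 4: length 10, Nim-value = 10
Branch 5: length 15, Nim-value = 15
Branch 6: length 9, Nim-value = 9
Total Nim-value = XOR of all branch values:
0 XOR 14 = 14
14 XOR 10 = 4
4 XOR 13 = 9
9 XOR 10 = 3
3 XOR 15 = 12
12 XOR 9 = 5
Nim-value of the tree = 5

5


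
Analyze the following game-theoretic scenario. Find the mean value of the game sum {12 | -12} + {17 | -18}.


G1 = {12 | -12}, G2 = {17 | -18}
Each is a switch {a | b} with numbers a > b; its mean value is (a + b)/2, and mean value is additive over game sums: m(G1 + G2) = m(G1) + m(G2).
Mean of G1 = (12 + (-12))/2 = 0/2 = 0
Mean of G2 = (17 + (-18))/2 = -1/2 = -1/2
Mean of G1 + G2 = 0 + -1/2 = -1/2

-1/2


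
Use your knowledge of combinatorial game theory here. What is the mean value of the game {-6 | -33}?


Game = {-6 | -33}, a switch {a | b} with numbers a > b.
Its thermograph has left wall a - t and right wall b + t, which meet at t = (a - b)/2, where both equal (a + b)/2. So the mast (mean value) is at (a + b)/2.
Mean = (-6 + (-33))/2 = -39/2 = -39/2

-39/2


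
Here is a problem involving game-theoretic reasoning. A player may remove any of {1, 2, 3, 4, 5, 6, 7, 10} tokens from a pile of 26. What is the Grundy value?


The subtraction set is S = {1, 2, 3, 4, 5, 6, 7, 10}.
G(k) = mex{ G(k - s) : s in S, s <= k }. We compute iteratively: G(0) = 0.
G(1) = mex({0}) = 1
G(2) = mex({0, 1}) = 2
G(3) = mex({0, 1, 2}) = 3
G(4) = mex({0, 1, 2, 3}) = 4
G(5) = mex({0, 1, 2, 3, 4}) = 5
G(6) = mex({0, 1, 2, 3, 4, 5}) = 6
G(7) = mex({0, 1, 2, 3, 4, 5, 6}) = 7
G(8) = mex({1, 2, 3, 4, 5, 6, 7}) = 0
G(9) = mex({0, 2, 3, 4, 5, 6, 7}) = 1
G(10) = mex({0, 1, 3, 4, 5, 6, 7}) = 2
G(11) = mex({0, 1, 2, 4, 5, 6, 7}) = 3
G(12) = mex({0, 1, 2, 3, 5, 6, 7}) = 4
G(13) = mex({0, 1, 2, 3, 4, 6, 7}) = 5
G(14) = mex({0, 1, 2, 3, 4, 5, 7}) = 6
G(15) = mex({0, 1, 2, 3, 4, 5, 6}) = 7
G(16) = mex({1, 2, 3, 4, 5, 6, 7}) = 0
G(17) = mex({0, 2, 3, 4, 5, 6, 7}) = 1
Observe that G(8)..G(17) = 0, 1, 2, 3, 4, 5, 6, 7, 0, 1 repeats G(0)..G(9) = 0, 1, 2, 3, 4, 5, 6, 7, 0, 1.
For k >= max(S) = 10, G(k) is determined by the previous 10 values G(k-10)..G(k-1); a window of 10 consecutive values has recurred shifted by 8, so by induction G(k + 8) = G(k) for all k >= 0: the sequence is periodic from the start with period 8.
One period: G(0..7) = 0, 1, 2, 3, 4, 5, 6, 7.
26 mod 8 = 2, so G(26) = G(2) = 2.

2


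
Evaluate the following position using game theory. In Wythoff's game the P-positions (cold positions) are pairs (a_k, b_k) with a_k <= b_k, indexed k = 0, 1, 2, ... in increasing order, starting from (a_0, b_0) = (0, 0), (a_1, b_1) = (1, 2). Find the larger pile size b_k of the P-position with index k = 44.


By Wythoff's theorem, a_k = floor(k * phi) and b_k = floor(k * phi^2) = a_k + k, where phi = (1 + sqrt(5))/2 is the golden ratio.
phi = (1 + sqrt(5))/2 = 1.618034
phi^2 = phi + 1 = 2.618034
k = 44
k * phi^2 = 44 * 2.618034 = 115.193496
b_44 = floor(k * phi^2) = 115 (check: a_44 + k = 71 + 44 = 115)

115


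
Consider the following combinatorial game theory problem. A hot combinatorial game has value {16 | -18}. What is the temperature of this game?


The game is {16 | -18}, a switch {a | b} with numbers a > b.
Cooling {a | b} by t gives {a - t | b + t}, which stops being hot when a - t = b + t, i.e. at t = (a - b)/2. So the temperature of a switch is (a - b)/2.
Temperature = (Left option - Right option) / 2
= (16 - (-18)) / 2
= 34 / 2
= 17

17


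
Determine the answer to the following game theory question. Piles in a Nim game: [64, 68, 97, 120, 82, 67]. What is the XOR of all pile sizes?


We need the XOR (exclusive or) of all pile sizes.
After XOR-ing pile 1 (size 64): 0 XOR 64 = 64
After XOR-ing pile 2 (size 68): 64 XOR 68 = 4
After XOR-ing pile 3 (size 97): 4 XOR 97 = 101
After XOR-ing pile 4 (size 120): 101 XOR 120 = 29
After XOR-ing pile 5 (size 82): 29 XOR 82 = 79
After XOR-ing pile 6 (size 67): 79 XOR 67 = 12
The Nim-value of this position is 12.

12


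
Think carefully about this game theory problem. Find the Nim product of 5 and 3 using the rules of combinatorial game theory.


Nim multiplication is bilinear over XOR: (u XOR v) * w = (u*w) XOR (v*w).
So we split each operand into its bit components and XOR the pairwise Nim products.
5 = 1 + 4 (as XOR of powers of 2).
3 = 1 + 2 (as XOR of powers of 2).
Using the standard Nim-product table on single bits:
  2*2 = 3,   2*4 = 8,   2*8 = 12,
  4*4 = 6,   4*8 = 11,  8*8 = 13,
and  1*x = x (identity), k*l = l*k (commutative).
Pairwise Nim products:
  1 * 1 = 1
  1 * 2 = 2
  4 * 1 = 4
  4 * 2 = 8
XOR them: 1 XOR 2 XOR 4 XOR 8 = 15.
Result: 5 * 3 = 15 (in Nim).

15


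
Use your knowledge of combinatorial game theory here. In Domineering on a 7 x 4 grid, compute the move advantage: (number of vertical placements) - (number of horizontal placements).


Board is 7 x 4 (rows x cols).
Left (vertical) placements: (rows-1) * cols = 6 * 4 = 24
Right (horizontal) placements: rows * (cols-1) = 7 * 3 = 21
Advantage = Left - Right = 24 - 21 = 3

3


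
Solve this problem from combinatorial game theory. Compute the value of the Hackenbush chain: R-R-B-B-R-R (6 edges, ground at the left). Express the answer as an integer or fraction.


Edges (from ground): R-R-B-B-R-R
By Berlekamp's sign-expansion rule, a Blue-Red Hackenbush stalk has the value of the surreal number whose sign sequence is the edge sequence with B -> + and R -> -.
Sign sequence: --++--
Trace the sign expansion in the surreal number tree, starting from 0:
Edge 1: R (sign -) -> bounds (-inf, 0), value = -1
Edge 2: R (sign -) -> bounds (-inf, -1), value = -2
Edge 3: B (sign +) -> bounds (-2, -1), value = -3/2
Edge 4: B (sign +) -> bounds (-3/2, -1), value = -5/4
Edge 5: R (sign -) -> bounds (-3/2, -5/4), value = -11/8
Edge 6: R (sign -) -> bounds (-3/2, -11/8), value = -23/16
Game value = -23/16

-23/16


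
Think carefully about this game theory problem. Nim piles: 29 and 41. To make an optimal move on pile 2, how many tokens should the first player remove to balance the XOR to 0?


Piles: 29 and 41
Current XOR: 29 XOR 41 = 52 (non-zero, so this is an N-position).
To make the XOR zero, we need to find a move that balances the piles.
For pile 2 (size 41): target = 41 XOR 52 = 29
We reduce pile 2 from 41 to 29.
Tokens removed: 41 - 29 = 12
Verification: 29 XOR 29 = 0

12


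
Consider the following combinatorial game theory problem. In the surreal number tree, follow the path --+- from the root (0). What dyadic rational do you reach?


Sign expansion: --+-
Rule: track bounds (lo, hi), initially (-inf, +inf). On '+', the current value becomes lo and we move to the simplest number in (value, hi): value + 1 if hi = +inf, otherwise the midpoint (value + hi)/2. On '-', the current value becomes hi and we move to value - 1 if lo = -inf, otherwise the midpoint (lo + value)/2.
Start at 0.
Step 1: sign = -, move left. Bounds: (-inf, 0). Value = -1
Step 2: sign = -, move left. Bounds: (-inf, -1). Value = -2
Step 3: sign = +, move right. Bounds: (-2, -1). Value = -3/2
Step 4: sign = -, move left. Bounds: (-2, -3/2). Value = -7/4
The surreal number with sign expansion --+- is -7/4.

-7/4


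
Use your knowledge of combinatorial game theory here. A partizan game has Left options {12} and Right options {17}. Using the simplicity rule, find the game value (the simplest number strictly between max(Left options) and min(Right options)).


Left options: {12}, max = 12
Right options: {17}, min = 17
All options are numbers and max(Left) < min(Right), so by the simplicity theorem the value is the simplest (earliest-born) number strictly between 12 and 17.
Integers 13 through 16 all lie strictly between 12 and 17.
Among integers, the simplest (lowest birthday = smallest |n|; 0 is born on day 0, +-n on day n) is 13.
No non-integer in the interval can be simpler: if x is a non-integer in the interval, then floor(x) or ceil(x) also lies in the interval (the interval contains an integer), and both are proper prefixes of x's sign expansion, i.e. born earlier. So the game value is 13.
Game value = 13

13


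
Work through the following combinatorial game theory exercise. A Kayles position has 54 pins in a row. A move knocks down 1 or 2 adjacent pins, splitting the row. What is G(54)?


Kayles: a move removes 1 or 2 adjacent pins from a contiguous row.
Removing pins from a row of k leaves two independent rows (a, b) with a + b = k - 1 (one pin) or a + b = k - 2 (two pins); an end removal gives a = 0.
By Sprague-Grundy, G(k) = mex{ G(a) XOR G(b) } over all these splits. G(0) = 0.
G(1): splits (0,0):0^0=0 -> mex({0}) = 1
G(2): splits (0,1):0^1=1 (0,0):0^0=0 -> mex({0, 1}) = 2
G(3): splits (0,2):0^2=2 (1,1):1^1=0 (0,1):0^1=1 -> mex({0, 1, 2}) = 3
G(4): splits (0,3):0^3=3 (1,2):1^2=3 (0,2):0^2=2 (1,1):1^1=0 -> mex({0, 2, 3}) = 1
G(5): splits (0,4):0^1=1 (1,3):1^3=2 (2,2):2^2=0 (0,3):0^3=3 (1,2):1^2=3 -> mex({0, 1, 2, 3}) = 4
G(6) = mex({0, 1, 2, 4}) = 3
G(7) = mex({0, 1, 3, 4, 5}) = 2
G(8) = mex({0, 2, 3, 5, 6}) = 1
G(9) = mex({0, 1, 2, 3, 6, 7}) = 4
G(10) = mex({0, 1, 3, 4, 5, 7}) = 2
G(11) = mex({0, 1, 2, 3, 4, 5}) = 6
G(12) = mex({0, 1, 2, 3, 5, 6, 7}) = 4
G(13) = mex({0, 2, 3, 4, 6, 7}) = 1
G(14) = mex({0, 1, 4, 5, 6, 7}) = 2
G(15) = mex({0, 1, 2, 3, 4, 5, 6}) = 7
G(16) = mex({0, 2, 3, 5, 6, 7}) = 1
G(17) = mex({0, 1, 2, 3, 5, 6, 7}) = 4
G(18) = mex({0, 1, 2, 4, 5, 6}) = 3
G(19) = mex({0, 1, 3, 4, 5, 7}) = 2
G(20) = mex({0, 2, 3, 4, 5, 6, 7}) = 1
G(21) = mex({0, 1, 2, 3, 5, 6, 7}) = 4
G(22) = mex({0, 1, 2, 3, 4, 5, 7}) = 6
G(23) = mex({0, 1, 2, 3, 4, 5, 6}) = 7
G(24) = mex({0, 1, 2, 3, 5, 6, 7}) = 4
G(25) = mex({0, 2, 3, 4, 6, 7}) = 1
G(26) = mex({0, 1, 3, 4, 5, 6, 7}) = 2
G(27) = mex({0, 1, 2, 3, 4, 5, 6, 7}) = 8
G(28) = mex({0, 1, 2, 3, 4, 6, 7, 8}) = 5
G(29) = mex({0, 1, 2, 3, 5, 6, 7, 8, 9}) = 4
G(30) = mex({0, 1, 2, 3, 4, 5, 6, 9, 10}) = 7
G(31) = mex({0, 1, 3, 4, 5, 7, 10, 11}) = 2
G(32) = mex({0, 2, 3, 4, 5, 6, 7, 9, 11}) = 1
G(33) = mex({0, 1, 2, 3, 4, 5, 6, 7, 9, 12}) = 8
G(34) = mex({0, 1, 2, 3, 4, 5, 7, 8, 11, 12}) = 6
G(35) = mex({0, 1, 2, 3, 4, 5, 6, 8, 9, 10, 11}) = 7
G(36) = mex({0, 1, 2, 3, 5, 6, 7, 9, 10}) = 4
G(37) = mex({0, 2, 3, 4, 6, 7, 9, 10, 11, 12}) = 1
G(38) = mex({0, 1, 3, 4, 5, 6, 7, 9, 10, 11, 12}) = 2
G(39) = mex({0, 1, 2, 4, 5, 6, 7, 9, 10, 12, 14}) = 3
G(40) = mex({0, 2, 3, 4, 6, 7, 11, 12, 14}) = 1
G(41) = mex({0, 1, 2, 3, 5, 6, 7, 9, 10, 11, 12}) = 4
G(42) = mex({0, 1, 2, 3, 4, 5, 6, 9, 10}) = 7
G(43) = mex({0, 1, 3, 4, 5, 7, 9, 10, 12, 15}) = 2
G(44) = mex({0, 2, 3, 4, 5, 6, 7, 9, 10, 12, 15}) = 1
G(45) = mex({0, 1, 2, 3, 4, 5, 6, 7, 9, 10, 12, 14}) = 8
G(46) = mex({0, 1, 3, 4, 5, 7, 8, 11, 12, 14}) = 2
G(47) = mex({0, 1, 2, 3, 4, 5, 6, 8, 9, 10, 11, 12}) = 7
G(48) = mex({0, 1, 2, 3, 5, 6, 7, 9, 10}) = 4
G(49) = mex({0, 2, 3, 4, 6, 7, 9, 10, 11, 12, 15}) = 1
G(50) = mex({0, 1, 4, 5, 6, 7, 9, 11, 12, 14, 15}) = 2
G(51) = mex({0, 1, 2, 3, 4, 5, 6, 7, 9, 12, 14, 15}) = 8
G(52) = mex({0, 2, 3, 4, 5, 6, 7, 8, 11, 12, 15}) = 1
G(53) = mex({0, 1, 2, 3, 5, 6, 7, 8, 9, 10, 11, 12}) = 4
G(54) = mex({0, 1, 2, 3, 4, 5, 6, 9, 10}) = 7
Therefore G(54) = 7.

7
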